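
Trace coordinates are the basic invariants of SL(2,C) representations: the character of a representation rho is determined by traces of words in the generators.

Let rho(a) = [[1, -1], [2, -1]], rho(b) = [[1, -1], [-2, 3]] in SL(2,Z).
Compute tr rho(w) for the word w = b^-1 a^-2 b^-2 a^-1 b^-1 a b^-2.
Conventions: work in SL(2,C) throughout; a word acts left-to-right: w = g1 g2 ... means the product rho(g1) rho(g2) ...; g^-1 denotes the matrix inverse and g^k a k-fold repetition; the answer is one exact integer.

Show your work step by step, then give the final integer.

rho(b^-1) = [[3, 1], [2, 1]]
... * rho(a^-1) = [[-1, 1], [-2, 1]]  ->  [[-5, 4], [-4, 3]]
... * rho(a^-1) = [[-1, 1], [-2, 1]]  ->  [[-3, -1], [-2, -1]]
... * rho(b^-1) = [[3, 1], [2, 1]]  ->  [[-11, -4], [-8, -3]]
... * rho(b^-1) = [[3, 1], [2, 1]]  ->  [[-41, -15], [-30, -11]]
... * rho(a^-1) = [[-1, 1], [-2, 1]]  ->  [[71, -56], [52, -41]]
... * rho(b^-1) = [[3, 1], [2, 1]]  ->  [[101, 15], [74, 11]]
... * rho(a) = [[1, -1], [2, -1]]  ->  [[131, -116], [96, -85]]
... * rho(b^-1) = [[3, 1], [2, 1]]  ->  [[161, 15], [118, 11]]
... * rho(b^-1) = [[3, 1], [2, 1]]  ->  [[513, 176], [376, 129]]
tr = 513 + 129 = 642

642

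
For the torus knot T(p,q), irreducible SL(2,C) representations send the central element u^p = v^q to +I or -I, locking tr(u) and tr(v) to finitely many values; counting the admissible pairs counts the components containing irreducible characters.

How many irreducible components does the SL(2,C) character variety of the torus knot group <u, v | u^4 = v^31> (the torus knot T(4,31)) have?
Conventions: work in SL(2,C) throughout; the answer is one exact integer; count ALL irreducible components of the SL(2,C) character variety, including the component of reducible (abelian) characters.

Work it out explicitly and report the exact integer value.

46

Gamma = < u, v | u^4 = v^31 > (torus knot T(4,31)); the central element u^4 = v^31 acts as +I or -I in any irreducible SL(2,C) representation.
On an irreducible component, tr(u) is locked at 2*cos(pi*alpha/4) for some alpha in 1..3, and tr(v) at 2*cos(pi*beta/31) for some beta in 1..30.
u^4 = (-1)^alpha I and v^31 = (-1)^beta I must agree, so alpha and beta have equal parity.
Counting: 2 odd alphas x 15 odd betas + 1 even alphas x 15 even betas = 30 + 15 = 45.
That is 45 components of irreducible characters, and with the reducible (abelian) component the total is 46.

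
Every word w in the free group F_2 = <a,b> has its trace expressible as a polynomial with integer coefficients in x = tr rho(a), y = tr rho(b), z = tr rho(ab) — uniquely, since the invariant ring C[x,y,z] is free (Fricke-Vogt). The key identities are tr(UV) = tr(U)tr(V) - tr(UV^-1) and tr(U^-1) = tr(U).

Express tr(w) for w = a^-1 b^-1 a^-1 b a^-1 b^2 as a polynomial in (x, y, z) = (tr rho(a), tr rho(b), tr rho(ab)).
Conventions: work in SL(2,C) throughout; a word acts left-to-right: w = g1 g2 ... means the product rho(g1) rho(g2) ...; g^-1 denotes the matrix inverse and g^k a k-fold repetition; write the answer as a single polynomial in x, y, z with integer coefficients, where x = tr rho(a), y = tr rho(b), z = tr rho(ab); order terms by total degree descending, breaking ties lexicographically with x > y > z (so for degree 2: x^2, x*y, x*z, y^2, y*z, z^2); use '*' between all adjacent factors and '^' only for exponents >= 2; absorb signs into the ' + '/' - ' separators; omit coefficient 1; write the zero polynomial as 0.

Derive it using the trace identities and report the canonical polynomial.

x^2*y^3*z - x*y^4 - 2*x*y^2*z^2 - x^2*y*z + y^3*z + y*z^3 + 3*x*y^2 + x*z^2 - 3*y*z - x

trace(b^2) = trace(b) * trace(b) - trace(1) = y^2 - 2
trace(b^3) = trace(b) * trace(b^2) - trace(b) = y^3 - 3*y
apply: trace(a b^2) = trace(b) * trace(a b) - trace(a) = y*z - x
trace(b^3 a) = trace(b) * trace(a b^2) - trace(a b) = y^2*z - x*y - z
trace(a^-1 b^3) = trace(b^3) * trace(a) - trace(b^3 a) = x*y^3 - y^2*z - 2*x*y + z
trace(a^-1 b^3 a^-1) = trace(a^-1 b^3) * trace(a) - trace(a^-1 b^3 a) = x^2*y^3 - x*y^2*z - 2*x^2*y - y^3 + x*z + 3*y
apply: trace(b^4) = trace(b) * trace(b^3) - trace(b^2) = y^4 - 4*y^2 + 2
use: trace(b^4 a) = trace(b) * trace(b a b^2) - trace(b a b) = y^3*z - x*y^2 - 2*y*z + x
trace(b a^-1 b^3) = trace(b^4) * trace(a) - trace(b^4 a) = x*y^4 - y^3*z - 3*x*y^2 + 2*y*z + x
trace(a b a b) = trace(a b) * trace(a b) - trace(1)   [split at repeated a] = z^2 - 2
use: trace(a b a) = trace(a) * trace(b a) - trace(b) = x*z - y
use: trace(a b a b^2) = trace(b) * trace(a b a b) - trace(a b a) = y*z^2 - x*z - y
use: trace(b^3 a b a) = trace(b) * trace(a b a b^2) - trace(a b a b) = y^2*z^2 - x*y*z - y^2 - z^2 + 2
trace(b a^-1 b^3 a) = trace(b^3 a b) * trace(a) - trace(b^3 a b a) = x*y^3*z - x^2*y^2 - y^2*z^2 - x*y*z + x^2 + y^2 + z^2 - 2
trace(a^-1 b^3 a^-1 b) = trace(b a^-1 b^3) * trace(a) - trace(b a^-1 b^3 a) = x^2*y^4 - 2*x*y^3*z - 2*x^2*y^2 + y^2*z^2 + 3*x*y*z - y^2 - z^2 + 2
apply: trace(b^2 a^-1 b^-1 a^-1 b) = trace(a^-1 b^3 a^-1) * trace(b) - trace(a^-1 b^3 a^-1 b) = x*y^3*z - y^4 - y^2*z^2 - 2*x*y*z + 4*y^2 + z^2 - 2
use: trace(a^-1 b a b) = trace(b a b) * trace(a) - trace(b a b a) = x*y*z - x^2 - z^2 + 2
apply: trace(a^2) = trace(a) * trace(a) - trace(1) = x^2 - 2
use: trace(a b^2 a) = trace(b) * trace(a^2 b) - trace(a^2) = x*y*z - x^2 - y^2 + 2
apply: trace(b a b^2 a b) = trace(b) * trace(a b^2 a b) - trace(a b^2 a) = y^2*z^2 - 2*x*y*z + x^2 - 2
trace(a b a b a b) = trace(a b) * trace(a b a b) - trace(a^-1 b^-1)   [split at repeated a] = z^3 - 3*z
trace(a b a b a) = trace(a) * trace(b a b a) - trace(b a b) = x*z^2 - y*z - x
apply: trace(b a b^2 a b a) = trace(b) * trace(a b a b a b) - trace(a b a b a) = y*z^3 - x*z^2 - 2*y*z + x
trace(a^-1 b a b^2 a b) = trace(b a b^2 a b) * trace(a) - trace(b a b^2 a b a) = x*y^2*z^2 - 2*x^2*y*z - y*z^3 + x^3 + x*z^2 + 2*y*z - 3*x
use: trace(b^-1 a^-1 b a b^2 a) = trace(a^-1 b a b^2 a) * trace(b) - trace(a^-1 b a b^2 a b) = -x*y^2*z^2 + 2*x^2*y*z + y^3*z + y*z^3 - x^3 - x*y^2 - x*z^2 - 3*y*z + 3*x
apply: trace(b^2 a^-1 b^-1 a^-1 b a) = trace(b^-1 a^-1 b a b^2) * trace(a) - trace(b^-1 a^-1 b a b^2 a) = x*y^2*z^2 - x^2*y*z - y^3*z - y*z^3 + x*y^2 + 3*y*z - x
trace(a^-1 b^-1 a^-1 b a^-1 b^2) = trace(b^2 a^-1 b^-1 a^-1 b) * trace(a) - trace(b^2 a^-1 b^-1 a^-1 b a) = x^2*y^3*z - x*y^4 - 2*x*y^2*z^2 - x^2*y*z + y^3*z + y*z^3 + 3*x*y^2 + x*z^2 - 3*y*z - x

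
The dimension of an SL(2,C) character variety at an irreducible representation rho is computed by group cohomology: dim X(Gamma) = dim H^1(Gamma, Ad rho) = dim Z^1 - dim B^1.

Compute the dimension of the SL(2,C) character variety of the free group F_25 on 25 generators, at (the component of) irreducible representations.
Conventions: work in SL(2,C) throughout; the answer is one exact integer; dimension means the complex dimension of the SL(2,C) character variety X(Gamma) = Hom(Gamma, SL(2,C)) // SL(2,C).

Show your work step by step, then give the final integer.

72

The free group F_25: 25 generators, no relators.
A cocycle picks one sl_2 vector per generator freely, giving dim Z^1 = 3*25 = 75.
dim B^1 = 3: the coboundary map is injective because an irreducible image has centralizer 0 in sl_2.
Therefore dim X = 75 - 3 = 72.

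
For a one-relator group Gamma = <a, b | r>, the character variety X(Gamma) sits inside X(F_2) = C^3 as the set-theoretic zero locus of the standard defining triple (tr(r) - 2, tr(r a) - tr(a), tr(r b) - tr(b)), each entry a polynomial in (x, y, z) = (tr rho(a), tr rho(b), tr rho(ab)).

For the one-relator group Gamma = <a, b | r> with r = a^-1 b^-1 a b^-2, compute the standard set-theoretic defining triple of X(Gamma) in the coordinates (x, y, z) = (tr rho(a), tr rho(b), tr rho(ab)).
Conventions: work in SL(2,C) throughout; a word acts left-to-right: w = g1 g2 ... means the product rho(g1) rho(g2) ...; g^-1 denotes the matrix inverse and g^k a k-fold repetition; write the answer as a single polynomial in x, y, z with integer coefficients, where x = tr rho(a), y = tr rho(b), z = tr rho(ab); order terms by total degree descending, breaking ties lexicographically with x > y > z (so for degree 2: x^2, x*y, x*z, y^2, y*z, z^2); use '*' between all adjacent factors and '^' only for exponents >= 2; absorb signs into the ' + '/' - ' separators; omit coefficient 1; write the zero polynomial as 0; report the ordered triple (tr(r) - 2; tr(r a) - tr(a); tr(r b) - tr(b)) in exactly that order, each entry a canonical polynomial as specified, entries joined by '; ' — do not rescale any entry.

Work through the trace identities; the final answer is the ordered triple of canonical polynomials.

x*y^2*z - x^2*y - y*z^2 + y - 2; x*y^3 - y^2*z - 2*x*y - x + z; x*y*z - x^2 - z^2 - y + 2

reduce: trace(a b^-1) = trace(a)*trace(b) - trace(a b)  (eliminate b^-1) = x*y - z
so trace(a b^-2) = trace(a b^-1)*trace(b) - trace(a)  (eliminate b^-1) = x*y^2 - y*z - x
trace(b^-1 a b^-2) = trace(a b^-2)*trace(b) - trace(a b^-1)  (eliminate b^-1) = x*y^3 - y^2*z - 2*x*y + z
so trace(a^2) = trace(a)*trace(a) - trace(1)  (reduce the a square) = x^2 - 2
so trace(a^2 b) = trace(a)*trace(b a) - trace(b)  (reduce the a square) = x*z - y
reduce: trace(a b^-1 a) = trace(a^2)*trace(b) - trace(a^2 b)  (eliminate b^-1) = x^2*y - x*z - y
trace(a b a b) = trace(a b)*trace(a b) - trace(1)  (split on a) = z^2 - 2
reduce: trace(a b^-1 a b) = trace(a b a)*trace(b) - trace(a b a b)  (eliminate b^-1) = x*y*z - y^2 - z^2 + 2
trace(b^-1 a b^-1 a) = trace(a b^-1 a)*trace(b) - trace(a b^-1 a b)  (eliminate b^-1) = x^2*y^2 - 2*x*y*z + z^2 - 2
so trace(b^-1 a b^-2 a) = trace(b^-1 a b^-1 a)*trace(b) - trace(b^-1 a b^-1 a b)  (eliminate b^-1) = x^2*y^3 - 2*x*y^2*z - x^2*y + y*z^2 + x*z - y
trace(a^-1 b^-1 a b^-2) = trace(b^-1 a b^-2)*trace(a) - trace(b^-1 a b^-2 a)  (eliminate a^-1) = x*y^2*z - x^2*y - y*z^2 + y
so trace(a^-1 b^-1 a b^-1) = trace(b^-1 a b^-1)*trace(a) - trace(b^-1 a b^-1 a) = x*y*z - x^2 - z^2 + 2
assemble the triple (trace(r) - 2; trace(r a) - x; trace(r b) - y)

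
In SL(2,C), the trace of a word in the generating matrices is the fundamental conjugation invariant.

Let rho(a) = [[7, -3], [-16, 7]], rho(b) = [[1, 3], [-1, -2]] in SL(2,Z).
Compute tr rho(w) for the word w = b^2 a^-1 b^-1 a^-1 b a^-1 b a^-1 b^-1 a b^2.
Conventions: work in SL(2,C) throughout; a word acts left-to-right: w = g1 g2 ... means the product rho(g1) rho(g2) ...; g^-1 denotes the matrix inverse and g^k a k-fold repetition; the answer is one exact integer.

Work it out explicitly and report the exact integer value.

rho(b) = [[1, 3], [-1, -2]]
... * rho(b) = [[1, 3], [-1, -2]]  ->  [[-2, -3], [1, 1]]
... * rho(a^-1) = [[7, 3], [16, 7]]  ->  [[-62, -27], [23, 10]]
... * rho(b^-1) = [[-2, -3], [1, 1]]  ->  [[97, 159], [-36, -59]]
... * rho(a^-1) = [[7, 3], [16, 7]]  ->  [[3223, 1404], [-1196, -521]]
... * rho(b) = [[1, 3], [-1, -2]]  ->  [[1819, 6861], [-675, -2546]]
... * rho(a^-1) = [[7, 3], [16, 7]]  ->  [[122509, 53484], [-45461, -19847]]
... * rho(b) = [[1, 3], [-1, -2]]  ->  [[69025, 260559], [-25614, -96689]]
... * rho(a^-1) = [[7, 3], [16, 7]]  ->  [[4652119, 2030988], [-1726322, -753665]]
... * rho(b^-1) = [[-2, -3], [1, 1]]  ->  [[-7273250, -11925369], [2698979, 4425301]]
... * rho(a) = [[7, -3], [-16, 7]]  ->  [[139893154, -61657833], [-51911963, 22880170]]
... * rho(b) = [[1, 3], [-1, -2]]  ->  [[201550987, 542995128], [-74792133, -201496229]]
... * rho(b) = [[1, 3], [-1, -2]]  ->  [[-341444141, -481337295], [126704096, 178616059]]
tr = -341444141 + 178616059 = -162828082

-162828082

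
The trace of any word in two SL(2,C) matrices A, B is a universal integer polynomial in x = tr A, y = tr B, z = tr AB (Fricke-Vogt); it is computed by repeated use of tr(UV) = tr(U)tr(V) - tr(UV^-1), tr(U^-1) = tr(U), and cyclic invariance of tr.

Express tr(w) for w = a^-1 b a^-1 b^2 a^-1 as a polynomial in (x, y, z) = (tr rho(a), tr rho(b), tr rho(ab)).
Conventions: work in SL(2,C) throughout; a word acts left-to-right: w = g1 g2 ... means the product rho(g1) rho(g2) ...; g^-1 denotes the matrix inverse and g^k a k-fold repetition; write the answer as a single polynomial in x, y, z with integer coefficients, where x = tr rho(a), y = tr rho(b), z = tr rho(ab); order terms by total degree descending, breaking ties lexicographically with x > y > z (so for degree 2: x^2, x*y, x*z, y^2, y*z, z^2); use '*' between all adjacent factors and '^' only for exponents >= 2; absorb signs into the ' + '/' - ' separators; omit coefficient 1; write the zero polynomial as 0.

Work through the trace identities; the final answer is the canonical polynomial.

x^3*y^3 - 2*x^2*y^2*z - x^3*y - x*y^3 + x*y*z^2 + x^2*z + y^2*z + x*y - z

trace(b^2) = trace(b) trace(b) - trace(1) = y^2 - 2
trace(b^3) = trace(b) trace(b^2) - trace(b) = y^3 - 3*y
trace(a b^2) = trace(b) trace(a b) - trace(a) = y*z - x
trace(b^3 a) = trace(b) trace(a b^2) - trace(a b) = y^2*z - x*y - z
trace(b^2 a^-1 b) = trace(b^3) trace(a) - trace(b^3 a) = x*y^3 - y^2*z - 2*x*y + z
trace(a b a b) = trace(a b) trace(a b) - trace(1) = z^2 - 2
trace(a b a) = trace(a) trace(b a) - trace(b) = x*z - y
trace(b a b^2 a) = trace(b) trace(a b a b) - trace(a b a) = y*z^2 - x*z - y
trace(b^2 a^-1 b a) = trace(b a b^2) trace(a) - trace(b a b^2 a) = x*y^2*z - x^2*y - y*z^2 + y
trace(a^-1 b a^-1 b^2) = trace(b^2 a^-1 b) trace(a) - trace(b^2 a^-1 b a) = x^2*y^3 - 2*x*y^2*z - x^2*y + y*z^2 + x*z - y
trace(a^-1 b a^-1 b^2 a^-1) = trace(a^-1 b a^-1 b^2) trace(a) - trace(a^-1 b a^-1 b^2 a) = x^3*y^3 - 2*x^2*y^2*z - x^3*y - x*y^3 + x*y*z^2 + x^2*z + y^2*z + x*y - z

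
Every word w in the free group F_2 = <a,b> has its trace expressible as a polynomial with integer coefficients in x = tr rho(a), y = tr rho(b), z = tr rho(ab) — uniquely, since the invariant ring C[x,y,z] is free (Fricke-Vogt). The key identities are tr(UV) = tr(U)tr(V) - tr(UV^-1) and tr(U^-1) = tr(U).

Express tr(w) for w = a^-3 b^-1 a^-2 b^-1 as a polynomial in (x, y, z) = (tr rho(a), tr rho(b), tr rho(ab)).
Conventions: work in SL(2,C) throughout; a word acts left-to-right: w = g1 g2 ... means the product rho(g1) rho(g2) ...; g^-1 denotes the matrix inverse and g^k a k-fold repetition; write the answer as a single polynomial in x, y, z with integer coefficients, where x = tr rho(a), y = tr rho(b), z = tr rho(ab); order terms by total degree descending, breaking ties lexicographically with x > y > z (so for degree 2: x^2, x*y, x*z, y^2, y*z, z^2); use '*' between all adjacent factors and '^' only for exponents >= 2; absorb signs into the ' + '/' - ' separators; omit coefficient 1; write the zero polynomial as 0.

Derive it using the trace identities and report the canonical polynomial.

trace(b^-1) = trace(b) = y
trace(b^-2) = trace(b^-1) trace(b) - trace(1) = y^2 - 2
trace(a b^-1) = trace(a) trace(b) - trace(a b) = x*y - z
trace(b^-2 a) = trace(a b^-1) trace(b) - trace(a) = x*y^2 - y*z - x
trace(b^-1 a^-1 b^-1) = trace(b^-2) trace(a) - trace(b^-2 a) = y*z - x
trace(b a b a) = trace(b a) trace(b a) - trace(1)   [split at repeated b] = z^2 - 2
trace(a b a^-1 b) = trace(b a b) trace(a) - trace(b a b a) = x*y*z - x^2 - z^2 + 2
trace(a^-1 b^-1 a b) = trace(a b a^-1) trace(b) - trace(a b a^-1 b) = -x*y*z + x^2 + y^2 + z^2 - 2
trace(b^-1 a^-1 b^-1 a) = trace(a^-1 b^-1 a) trace(b) - trace(a^-1 b^-1 a b) = x*y*z - x^2 - z^2 + 2
trace(a^-1 b^-1 a^-1 b^-1) = trace(b^-1 a^-1 b^-1) trace(a) - trace(b^-1 a^-1 b^-1 a) = z^2 - 2
trace(b^-1 a^-2 b^-1 a^-1) = trace(a^-1 b^-1 a^-1 b^-1) trace(a) - trace(a^-1 b^-1 a^-1 b^-1 a) = x*z^2 - y*z - x
trace(b^-1 a^-2) = trace(a^-1 b^-1) trace(a) - trace(a^-1 b^-1 a) = x*z - y
trace(a^-2) = trace(a^-1) trace(a) - trace(1) = x^2 - 2
trace(b^-1 a^-2 b^-1) = trace(b^-1 a^-2) trace(b) - trace(b^-1 a^-2 b) = x*y*z - x^2 - y^2 + 2
trace(b^-1 a^-2 b^-1 a^-2) = trace(b^-1 a^-2 b^-1 a^-1) trace(a) - trace(b^-1 a^-2 b^-1) = x^2*z^2 - 2*x*y*z + y^2 - 2
trace(a^-3 b^-1 a^-2 b^-1) = trace(b^-1 a^-2 b^-1 a^-2) trace(a) - trace(b^-1 a^-2 b^-1 a^-1) = x^3*z^2 - 2*x^2*y*z + x*y^2 - x*z^2 + y*z - x

x^3*z^2 - 2*x^2*y*z + x*y^2 - x*z^2 + y*z - x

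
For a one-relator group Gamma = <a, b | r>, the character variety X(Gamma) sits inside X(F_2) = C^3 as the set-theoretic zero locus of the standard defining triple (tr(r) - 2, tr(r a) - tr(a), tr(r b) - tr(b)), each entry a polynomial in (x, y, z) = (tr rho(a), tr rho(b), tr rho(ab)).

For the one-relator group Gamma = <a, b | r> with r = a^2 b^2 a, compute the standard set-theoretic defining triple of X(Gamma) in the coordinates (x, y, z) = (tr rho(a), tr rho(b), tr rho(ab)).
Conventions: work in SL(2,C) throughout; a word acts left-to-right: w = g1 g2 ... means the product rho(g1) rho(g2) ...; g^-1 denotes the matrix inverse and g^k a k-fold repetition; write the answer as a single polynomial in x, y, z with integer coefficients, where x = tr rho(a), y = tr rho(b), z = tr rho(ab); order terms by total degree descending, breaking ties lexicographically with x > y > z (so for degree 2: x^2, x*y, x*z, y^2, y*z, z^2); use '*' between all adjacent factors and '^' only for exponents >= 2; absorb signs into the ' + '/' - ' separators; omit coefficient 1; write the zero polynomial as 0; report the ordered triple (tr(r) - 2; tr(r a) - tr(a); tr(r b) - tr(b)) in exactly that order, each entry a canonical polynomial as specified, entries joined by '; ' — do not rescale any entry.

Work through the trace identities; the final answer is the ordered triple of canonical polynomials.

x^2*y*z - x^3 - x*y^2 - y*z + 3*x - 2; x^3*y*z - x^4 - x^2*y^2 - 2*x*y*z + 4*x^2 + y^2 - x - 2; x*y*z^2 - x^2*z - y^2*z - y + z

tr(a^2 b) = tr(a) tr(b a) - tr(b) = x*z - y
tr(a^2) = tr(a) tr(a) - tr(1) = x^2 - 2
tr(b^2 a^2) = tr(b) tr(a^2 b) - tr(a^2) = x*y*z - x^2 - y^2 + 2
and tr(b^2 a) = tr(b) tr(a b) - tr(a) = y*z - x
next, tr(a^2 b^2 a) = tr(a) tr(b^2 a^2) - tr(b^2 a) = x^2*y*z - x^3 - x*y^2 - y*z + 3*x
tr(a^2 b^2 a^2) = tr(a) tr(b^2 a^3) - tr(b^2 a^2)  (reduce the a square) = x^3*y*z - x^4 - x^2*y^2 - 2*x*y*z + 4*x^2 + y^2 - 2
next, tr(a b a b) = tr(b a) tr(b a) - tr(1)   [split at a repeated b] = z^2 - 2
tr(b^2 a b a) = tr(b) tr(a b a b) - tr(a b a)   [square of b] = y*z^2 - x*z - y
and tr(b^2 a b) = tr(b) tr(a b^2) - tr(a b)   [square of b] = y^2*z - x*y - z
and tr(a^2 b^2 a b) = tr(a) tr(b^2 a b a) - tr(b^2 a b)   [square of a] = x*y*z^2 - x^2*z - y^2*z + z
assemble the triple (tr(r) - 2; tr(r a) - x; tr(r b) - y)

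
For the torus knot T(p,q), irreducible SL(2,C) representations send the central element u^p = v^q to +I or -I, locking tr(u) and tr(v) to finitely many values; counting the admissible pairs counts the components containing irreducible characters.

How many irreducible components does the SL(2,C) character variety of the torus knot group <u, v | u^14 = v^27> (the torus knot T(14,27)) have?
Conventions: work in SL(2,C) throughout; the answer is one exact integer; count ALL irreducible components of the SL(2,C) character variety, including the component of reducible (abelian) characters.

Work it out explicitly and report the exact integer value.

170

In the torus knot group T(14,27), u^14 = v^27 is central, so an irreducible representation sends it to +I or -I (Schur).
On an irreducible component, tr(u) is locked at 2*cos(pi*alpha/14) for some alpha in 1..13, and tr(v) at 2*cos(pi*beta/27) for some beta in 1..26.
u^14 = (-1)^alpha I and v^27 = (-1)^beta I must agree, so alpha and beta have equal parity.
count pairs: odd alpha (7 choices) x odd beta (13), plus even alpha (6) x even beta (13): 7*13 + 6*13 = 169.
components with irreducible characters: 169; plus the single component of reducible (abelian) characters: total 170.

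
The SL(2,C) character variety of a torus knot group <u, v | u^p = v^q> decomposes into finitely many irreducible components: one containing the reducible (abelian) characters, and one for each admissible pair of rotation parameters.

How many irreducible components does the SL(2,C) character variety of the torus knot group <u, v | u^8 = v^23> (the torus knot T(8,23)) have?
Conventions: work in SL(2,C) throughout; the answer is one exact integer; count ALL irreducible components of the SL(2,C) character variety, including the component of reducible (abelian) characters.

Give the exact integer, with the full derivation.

For T(8,23): irreducibility forces the central element u^8 = v^23 to one of +I, -I.
So on each irreducible component the traces are pinned: tr(u) = 2*cos(pi*alpha/8) with 1 <= alpha <= 7, tr(v) = 2*cos(pi*beta/23) with 1 <= beta <= 22.
Consistency of u^8 = (-1)^alpha I with v^23 = (-1)^beta I forces alpha = beta (mod 2).
Counting: 4 odd alphas x 11 odd betas + 3 even alphas x 11 even betas = 44 + 33 = 77.
Total: 77 irreducible-character components + 1 reducible (abelian) component = 78.

78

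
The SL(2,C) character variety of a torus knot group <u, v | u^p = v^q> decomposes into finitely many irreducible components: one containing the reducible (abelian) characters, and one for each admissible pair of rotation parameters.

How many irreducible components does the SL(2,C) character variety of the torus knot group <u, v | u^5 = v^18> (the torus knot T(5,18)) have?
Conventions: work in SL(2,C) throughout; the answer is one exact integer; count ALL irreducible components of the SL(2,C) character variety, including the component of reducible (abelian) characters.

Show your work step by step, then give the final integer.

35

Gamma = < u, v | u^5 = v^18 > (torus knot T(5,18)); the central element u^5 = v^18 acts as +I or -I in any irreducible SL(2,C) representation.
So on each irreducible component the traces are pinned: tr(u) = 2*cos(pi*alpha/5) with 1 <= alpha <= 4, tr(v) = 2*cos(pi*beta/18) with 1 <= beta <= 17.
The two central values (-1)^alpha I and (-1)^beta I must be the same matrix, so alpha and beta share a parity.
Counting: 2 odd alphas x 9 odd betas + 2 even alphas x 8 even betas = 18 + 16 = 34.
components with irreducible characters: 34; plus the single component of reducible (abelian) characters: total 35.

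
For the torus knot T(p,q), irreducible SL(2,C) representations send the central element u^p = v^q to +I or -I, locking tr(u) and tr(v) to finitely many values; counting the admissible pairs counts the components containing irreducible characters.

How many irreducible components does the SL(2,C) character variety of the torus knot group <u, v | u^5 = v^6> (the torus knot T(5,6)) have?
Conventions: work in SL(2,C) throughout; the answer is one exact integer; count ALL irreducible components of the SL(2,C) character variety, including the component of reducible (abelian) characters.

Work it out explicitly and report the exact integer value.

11

Gamma = < u, v | u^5 = v^6 > (torus knot T(5,6)); the central element u^5 = v^6 acts as +I or -I in any irreducible SL(2,C) representation.
On an irreducible component, tr(u) is locked at 2*cos(pi*alpha/5) for some alpha in 1..4, and tr(v) at 2*cos(pi*beta/6) for some beta in 1..5.
Consistency of u^5 = (-1)^alpha I with v^6 = (-1)^beta I forces alpha = beta (mod 2).
Counting: 2 odd alphas x 3 odd betas + 2 even alphas x 2 even betas = 6 + 4 = 10.
Total: 10 irreducible-character components + 1 reducible (abelian) component = 11.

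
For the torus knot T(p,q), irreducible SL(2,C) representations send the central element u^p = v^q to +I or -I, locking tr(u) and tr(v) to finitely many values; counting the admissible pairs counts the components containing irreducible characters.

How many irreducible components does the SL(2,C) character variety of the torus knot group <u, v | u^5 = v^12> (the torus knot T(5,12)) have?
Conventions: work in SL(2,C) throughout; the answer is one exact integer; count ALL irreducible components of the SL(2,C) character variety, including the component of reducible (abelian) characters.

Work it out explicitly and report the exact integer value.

23

Gamma = < u, v | u^5 = v^12 > (torus knot T(5,12)); the central element u^5 = v^12 acts as +I or -I in any irreducible SL(2,C) representation.
This locks tr(u) to 2*cos(pi*alpha/5), alpha in 1..4, and tr(v) to 2*cos(pi*beta/12), beta in 1..11, on each component of irreducible characters.
u^5 = (-1)^alpha I and v^12 = (-1)^beta I must agree, so alpha and beta have equal parity.
count pairs: odd alpha (2 choices) x odd beta (6), plus even alpha (2) x even beta (5): 2*6 + 2*5 = 22.
components with irreducible characters: 22; plus the single component of reducible (abelian) characters: total 23.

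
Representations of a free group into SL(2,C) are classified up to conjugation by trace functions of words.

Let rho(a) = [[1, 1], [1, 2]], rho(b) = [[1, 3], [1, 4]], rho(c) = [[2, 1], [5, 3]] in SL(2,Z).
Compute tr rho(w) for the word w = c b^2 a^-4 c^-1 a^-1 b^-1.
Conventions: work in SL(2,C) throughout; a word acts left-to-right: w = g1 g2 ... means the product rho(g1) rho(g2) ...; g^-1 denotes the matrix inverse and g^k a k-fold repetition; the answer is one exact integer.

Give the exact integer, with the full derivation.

rho(c) = [[2, 1], [5, 3]]
... * rho(b) = [[1, 3], [1, 4]]  ->  [[3, 10], [8, 27]]
... * rho(b) = [[1, 3], [1, 4]]  ->  [[13, 49], [35, 132]]
... * rho(a^-1) = [[2, -1], [-1, 1]]  ->  [[-23, 36], [-62, 97]]
... * rho(a^-1) = [[2, -1], [-1, 1]]  ->  [[-82, 59], [-221, 159]]
... * rho(a^-1) = [[2, -1], [-1, 1]]  ->  [[-223, 141], [-601, 380]]
... * rho(a^-1) = [[2, -1], [-1, 1]]  ->  [[-587, 364], [-1582, 981]]
... * rho(c^-1) = [[3, -1], [-5, 2]]  ->  [[-3581, 1315], [-9651, 3544]]
... * rho(a^-1) = [[2, -1], [-1, 1]]  ->  [[-8477, 4896], [-22846, 13195]]
... * rho(b^-1) = [[4, -3], [-1, 1]]  ->  [[-38804, 30327], [-104579, 81733]]
tr = -38804 + 81733 = 42929

42929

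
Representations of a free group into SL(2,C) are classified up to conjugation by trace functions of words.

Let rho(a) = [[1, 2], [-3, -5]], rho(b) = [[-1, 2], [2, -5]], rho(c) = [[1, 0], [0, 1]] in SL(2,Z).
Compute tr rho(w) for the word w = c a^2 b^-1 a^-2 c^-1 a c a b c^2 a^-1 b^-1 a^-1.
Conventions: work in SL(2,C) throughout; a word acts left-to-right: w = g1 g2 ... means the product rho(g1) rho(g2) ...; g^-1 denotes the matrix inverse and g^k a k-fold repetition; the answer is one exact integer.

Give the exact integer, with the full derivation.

-6

rho(c) = [[1, 0], [0, 1]]
... * rho(a) = [[1, 2], [-3, -5]]  ->  [[1, 2], [-3, -5]]
... * rho(a) = [[1, 2], [-3, -5]]  ->  [[-5, -8], [12, 19]]
... * rho(b^-1) = [[-5, -2], [-2, -1]]  ->  [[41, 18], [-98, -43]]
... * rho(a^-1) = [[-5, -2], [3, 1]]  ->  [[-151, -64], [361, 153]]
... * rho(a^-1) = [[-5, -2], [3, 1]]  ->  [[563, 238], [-1346, -569]]
... * rho(c^-1) = [[1, 0], [0, 1]]  ->  [[563, 238], [-1346, -569]]
... * rho(a) = [[1, 2], [-3, -5]]  ->  [[-151, -64], [361, 153]]
... * rho(c) = [[1, 0], [0, 1]]  ->  [[-151, -64], [361, 153]]
... * rho(a) = [[1, 2], [-3, -5]]  ->  [[41, 18], [-98, -43]]
... * rho(b) = [[-1, 2], [2, -5]]  ->  [[-5, -8], [12, 19]]
... * rho(c) = [[1, 0], [0, 1]]  ->  [[-5, -8], [12, 19]]
... * rho(c) = [[1, 0], [0, 1]]  ->  [[-5, -8], [12, 19]]
... * rho(a^-1) = [[-5, -2], [3, 1]]  ->  [[1, 2], [-3, -5]]
... * rho(b^-1) = [[-5, -2], [-2, -1]]  ->  [[-9, -4], [25, 11]]
... * rho(a^-1) = [[-5, -2], [3, 1]]  ->  [[33, 14], [-92, -39]]
tr = 33 + -39 = -6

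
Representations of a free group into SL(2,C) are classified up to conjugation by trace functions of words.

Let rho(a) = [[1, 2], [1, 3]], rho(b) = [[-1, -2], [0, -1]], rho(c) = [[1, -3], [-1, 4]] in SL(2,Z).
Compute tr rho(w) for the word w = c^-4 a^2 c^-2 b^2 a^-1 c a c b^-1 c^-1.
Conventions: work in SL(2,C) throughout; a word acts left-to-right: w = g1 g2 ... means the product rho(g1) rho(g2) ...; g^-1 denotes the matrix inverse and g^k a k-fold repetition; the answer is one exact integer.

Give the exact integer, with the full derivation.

rho(c^-1) = [[4, 3], [1, 1]]
... * rho(c^-1) = [[4, 3], [1, 1]]  ->  [[19, 15], [5, 4]]
... * rho(c^-1) = [[4, 3], [1, 1]]  ->  [[91, 72], [24, 19]]
... * rho(c^-1) = [[4, 3], [1, 1]]  ->  [[436, 345], [115, 91]]
... * rho(a) = [[1, 2], [1, 3]]  ->  [[781, 1907], [206, 503]]
... * rho(a) = [[1, 2], [1, 3]]  ->  [[2688, 7283], [709, 1921]]
... * rho(c^-1) = [[4, 3], [1, 1]]  ->  [[18035, 15347], [4757, 4048]]
... * rho(c^-1) = [[4, 3], [1, 1]]  ->  [[87487, 69452], [23076, 18319]]
... * rho(b) = [[-1, -2], [0, -1]]  ->  [[-87487, -244426], [-23076, -64471]]
... * rho(b) = [[-1, -2], [0, -1]]  ->  [[87487, 419400], [23076, 110623]]
... * rho(a^-1) = [[3, -2], [-1, 1]]  ->  [[-156939, 244426], [-41395, 64471]]
... * rho(c) = [[1, -3], [-1, 4]]  ->  [[-401365, 1448521], [-105866, 382069]]
... * rho(a) = [[1, 2], [1, 3]]  ->  [[1047156, 3542833], [276203, 934475]]
... * rho(c) = [[1, -3], [-1, 4]]  ->  [[-2495677, 11029864], [-658272, 2909291]]
... * rho(b^-1) = [[-1, 2], [0, -1]]  ->  [[2495677, -16021218], [658272, -4225835]]
... * rho(c^-1) = [[4, 3], [1, 1]]  ->  [[-6038510, -8534187], [-1592747, -2251019]]
tr = -6038510 + -2251019 = -8289529

-8289529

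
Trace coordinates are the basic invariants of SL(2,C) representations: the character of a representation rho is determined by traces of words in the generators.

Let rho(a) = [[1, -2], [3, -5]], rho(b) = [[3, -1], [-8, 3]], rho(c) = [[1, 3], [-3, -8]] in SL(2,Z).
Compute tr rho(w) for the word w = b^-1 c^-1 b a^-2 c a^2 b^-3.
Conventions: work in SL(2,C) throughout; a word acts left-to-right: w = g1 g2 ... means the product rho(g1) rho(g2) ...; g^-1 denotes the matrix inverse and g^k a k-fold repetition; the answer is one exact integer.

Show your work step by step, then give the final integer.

-920058

rho(b^-1) = [[3, 1], [8, 3]]
... * rho(c^-1) = [[-8, -3], [3, 1]]  ->  [[-21, -8], [-55, -21]]
... * rho(b) = [[3, -1], [-8, 3]]  ->  [[1, -3], [3, -8]]
... * rho(a^-1) = [[-5, 2], [-3, 1]]  ->  [[4, -1], [9, -2]]
... * rho(a^-1) = [[-5, 2], [-3, 1]]  ->  [[-17, 7], [-39, 16]]
... * rho(c) = [[1, 3], [-3, -8]]  ->  [[-38, -107], [-87, -245]]
... * rho(a) = [[1, -2], [3, -5]]  ->  [[-359, 611], [-822, 1399]]
... * rho(a) = [[1, -2], [3, -5]]  ->  [[1474, -2337], [3375, -5351]]
... * rho(b^-1) = [[3, 1], [8, 3]]  ->  [[-14274, -5537], [-32683, -12678]]
... * rho(b^-1) = [[3, 1], [8, 3]]  ->  [[-87118, -30885], [-199473, -70717]]
... * rho(b^-1) = [[3, 1], [8, 3]]  ->  [[-508434, -179773], [-1164155, -411624]]
tr = -508434 + -411624 = -920058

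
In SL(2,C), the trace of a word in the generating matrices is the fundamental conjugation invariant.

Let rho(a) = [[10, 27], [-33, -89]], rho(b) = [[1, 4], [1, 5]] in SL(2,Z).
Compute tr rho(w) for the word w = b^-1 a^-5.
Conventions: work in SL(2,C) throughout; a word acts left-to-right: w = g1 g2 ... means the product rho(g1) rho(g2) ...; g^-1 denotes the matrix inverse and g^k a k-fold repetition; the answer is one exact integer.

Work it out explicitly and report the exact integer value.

-21019976574

rho(b^-1) = [[5, -4], [-1, 1]]
... * rho(a^-1) = [[-89, -27], [33, 10]]  ->  [[-577, -175], [122, 37]]
... * rho(a^-1) = [[-89, -27], [33, 10]]  ->  [[45578, 13829], [-9637, -2924]]
... * rho(a^-1) = [[-89, -27], [33, 10]]  ->  [[-3600085, -1092316], [761201, 230959]]
... * rho(a^-1) = [[-89, -27], [33, 10]]  ->  [[284361137, 86279135], [-60125242, -18242837]]
... * rho(a^-1) = [[-89, -27], [33, 10]]  ->  [[-22460929738, -6814959349], [4749132917, 1440953164]]
tr = -22460929738 + 1440953164 = -21019976574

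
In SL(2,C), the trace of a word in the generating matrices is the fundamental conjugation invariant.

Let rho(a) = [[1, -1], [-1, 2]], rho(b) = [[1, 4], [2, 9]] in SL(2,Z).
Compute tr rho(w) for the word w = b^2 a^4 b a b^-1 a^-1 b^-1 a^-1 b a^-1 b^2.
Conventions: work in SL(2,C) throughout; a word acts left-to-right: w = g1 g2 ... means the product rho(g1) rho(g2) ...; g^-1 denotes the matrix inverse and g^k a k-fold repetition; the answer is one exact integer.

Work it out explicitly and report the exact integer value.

rho(b) = [[1, 4], [2, 9]]
... * rho(b) = [[1, 4], [2, 9]]  ->  [[9, 40], [20, 89]]
... * rho(a) = [[1, -1], [-1, 2]]  ->  [[-31, 71], [-69, 158]]
... * rho(a) = [[1, -1], [-1, 2]]  ->  [[-102, 173], [-227, 385]]
... * rho(a) = [[1, -1], [-1, 2]]  ->  [[-275, 448], [-612, 997]]
... * rho(a) = [[1, -1], [-1, 2]]  ->  [[-723, 1171], [-1609, 2606]]
... * rho(b) = [[1, 4], [2, 9]]  ->  [[1619, 7647], [3603, 17018]]
... * rho(a) = [[1, -1], [-1, 2]]  ->  [[-6028, 13675], [-13415, 30433]]
... * rho(b^-1) = [[9, -4], [-2, 1]]  ->  [[-81602, 37787], [-181601, 84093]]
... * rho(a^-1) = [[2, 1], [1, 1]]  ->  [[-125417, -43815], [-279109, -97508]]
... * rho(b^-1) = [[9, -4], [-2, 1]]  ->  [[-1041123, 457853], [-2316965, 1018928]]
... * rho(a^-1) = [[2, 1], [1, 1]]  ->  [[-1624393, -583270], [-3615002, -1298037]]
... * rho(b) = [[1, 4], [2, 9]]  ->  [[-2790933, -11747002], [-6211076, -26142341]]
... * rho(a^-1) = [[2, 1], [1, 1]]  ->  [[-17328868, -14537935], [-38564493, -32353417]]
... * rho(b) = [[1, 4], [2, 9]]  ->  [[-46404738, -200156887], [-103271327, -445438725]]
... * rho(b) = [[1, 4], [2, 9]]  ->  [[-446718512, -1987030935], [-994148777, -4422033833]]
tr = -446718512 + -4422033833 = -4868752345

-4868752345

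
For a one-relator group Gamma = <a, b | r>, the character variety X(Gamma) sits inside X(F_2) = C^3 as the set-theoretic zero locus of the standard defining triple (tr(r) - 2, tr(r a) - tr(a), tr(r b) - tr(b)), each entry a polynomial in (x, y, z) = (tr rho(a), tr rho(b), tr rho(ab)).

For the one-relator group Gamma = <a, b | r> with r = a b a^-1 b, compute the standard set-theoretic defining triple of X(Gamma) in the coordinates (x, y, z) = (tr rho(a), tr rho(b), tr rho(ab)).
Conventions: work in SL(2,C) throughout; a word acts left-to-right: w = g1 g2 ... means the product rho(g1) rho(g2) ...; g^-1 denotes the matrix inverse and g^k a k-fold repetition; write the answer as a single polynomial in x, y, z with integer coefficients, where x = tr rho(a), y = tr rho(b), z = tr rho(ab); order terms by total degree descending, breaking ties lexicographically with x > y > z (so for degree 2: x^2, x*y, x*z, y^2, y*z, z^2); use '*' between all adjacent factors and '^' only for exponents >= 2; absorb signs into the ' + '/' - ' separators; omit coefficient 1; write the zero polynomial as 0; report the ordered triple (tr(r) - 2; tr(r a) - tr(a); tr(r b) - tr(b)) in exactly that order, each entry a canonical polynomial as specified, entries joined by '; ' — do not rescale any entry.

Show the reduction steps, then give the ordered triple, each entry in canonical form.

x*y*z - x^2 - z^2; x^2*y*z - x^3 - x*y^2 - x*z^2 + y*z + 2*x; x*y^2*z - x^2*y - y*z^2

trace(b a b) = trace(b) * trace(a b) - trace(a)  (reduce the b square) = y*z - x
trace(b a b a) = trace(a b) * trace(a b) - trace(1)  (split on a) = z^2 - 2
use: trace(a b a^-1 b) = trace(b a b) * trace(a) - trace(b a b a)  (eliminate a^-1) = x*y*z - x^2 - z^2 + 2
use: trace(b^2) = trace(b) * trace(b) - trace(1) = y^2 - 2
trace(b a^2 b) = trace(a) * trace(b^2 a) - trace(b^2) = x*y*z - x^2 - y^2 + 2
trace(b a^2 b a) = trace(a) * trace(b a b a) - trace(b a b) = x*z^2 - y*z - x
use: trace(a b a^-1 b a) = trace(b a^2 b) * trace(a) - trace(b a^2 b a) = x^2*y*z - x^3 - x*y^2 - x*z^2 + y*z + 3*x
use: trace(b^2 a b) = trace(b) * trace(b a b) - trace(b a)  (reduce the b square) = y^2*z - x*y - z
trace(a b a) = trace(a) * trace(b a) - trace(b)  (reduce the a square) = x*z - y
trace(b^2 a b a) = trace(b) * trace(a b a b) - trace(a b a)  (reduce the b square) = y*z^2 - x*z - y
trace(a b a^-1 b^2) = trace(b^2 a b) * trace(a) - trace(b^2 a b a)  (eliminate a^-1) = x*y^2*z - x^2*y - y*z^2 + y
assemble the triple (trace(r) - 2; trace(r a) - x; trace(r b) - y)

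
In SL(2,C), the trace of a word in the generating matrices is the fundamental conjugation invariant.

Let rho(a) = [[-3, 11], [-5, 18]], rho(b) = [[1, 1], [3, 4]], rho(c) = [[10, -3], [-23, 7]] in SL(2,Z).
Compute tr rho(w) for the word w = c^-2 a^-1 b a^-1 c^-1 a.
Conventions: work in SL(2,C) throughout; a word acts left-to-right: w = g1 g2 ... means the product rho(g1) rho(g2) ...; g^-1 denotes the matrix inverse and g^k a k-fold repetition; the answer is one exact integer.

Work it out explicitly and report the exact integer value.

rho(c^-1) = [[7, 3], [23, 10]]
... * rho(c^-1) = [[7, 3], [23, 10]]  ->  [[118, 51], [391, 169]]
... * rho(a^-1) = [[18, -11], [5, -3]]  ->  [[2379, -1451], [7883, -4808]]
... * rho(b) = [[1, 1], [3, 4]]  ->  [[-1974, -3425], [-6541, -11349]]
... * rho(a^-1) = [[18, -11], [5, -3]]  ->  [[-52657, 31989], [-174483, 105998]]
... * rho(c^-1) = [[7, 3], [23, 10]]  ->  [[367148, 161919], [1216573, 536531]]
... * rho(a) = [[-3, 11], [-5, 18]]  ->  [[-1911039, 6953170], [-6332374, 23039861]]
tr = -1911039 + 23039861 = 21128822

21128822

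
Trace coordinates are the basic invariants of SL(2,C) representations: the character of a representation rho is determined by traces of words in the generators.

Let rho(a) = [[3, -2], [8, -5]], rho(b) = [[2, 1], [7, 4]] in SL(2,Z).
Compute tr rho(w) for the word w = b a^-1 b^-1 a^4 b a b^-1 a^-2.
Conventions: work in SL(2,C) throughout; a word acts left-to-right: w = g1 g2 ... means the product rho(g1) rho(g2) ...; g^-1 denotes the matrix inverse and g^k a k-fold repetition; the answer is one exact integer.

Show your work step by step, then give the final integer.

307330

rho(b) = [[2, 1], [7, 4]]
... * rho(a^-1) = [[-5, 2], [-8, 3]]  ->  [[-18, 7], [-67, 26]]
... * rho(b^-1) = [[4, -1], [-7, 2]]  ->  [[-121, 32], [-450, 119]]
... * rho(a) = [[3, -2], [8, -5]]  ->  [[-107, 82], [-398, 305]]
... * rho(a) = [[3, -2], [8, -5]]  ->  [[335, -196], [1246, -729]]
... * rho(a) = [[3, -2], [8, -5]]  ->  [[-563, 310], [-2094, 1153]]
... * rho(a) = [[3, -2], [8, -5]]  ->  [[791, -424], [2942, -1577]]
... * rho(b) = [[2, 1], [7, 4]]  ->  [[-1386, -905], [-5155, -3366]]
... * rho(a) = [[3, -2], [8, -5]]  ->  [[-11398, 7297], [-42393, 27140]]
... * rho(b^-1) = [[4, -1], [-7, 2]]  ->  [[-96671, 25992], [-359552, 96673]]
... * rho(a^-1) = [[-5, 2], [-8, 3]]  ->  [[275419, -115366], [1024376, -429085]]
... * rho(a^-1) = [[-5, 2], [-8, 3]]  ->  [[-454167, 204740], [-1689200, 761497]]
tr = -454167 + 761497 = 307330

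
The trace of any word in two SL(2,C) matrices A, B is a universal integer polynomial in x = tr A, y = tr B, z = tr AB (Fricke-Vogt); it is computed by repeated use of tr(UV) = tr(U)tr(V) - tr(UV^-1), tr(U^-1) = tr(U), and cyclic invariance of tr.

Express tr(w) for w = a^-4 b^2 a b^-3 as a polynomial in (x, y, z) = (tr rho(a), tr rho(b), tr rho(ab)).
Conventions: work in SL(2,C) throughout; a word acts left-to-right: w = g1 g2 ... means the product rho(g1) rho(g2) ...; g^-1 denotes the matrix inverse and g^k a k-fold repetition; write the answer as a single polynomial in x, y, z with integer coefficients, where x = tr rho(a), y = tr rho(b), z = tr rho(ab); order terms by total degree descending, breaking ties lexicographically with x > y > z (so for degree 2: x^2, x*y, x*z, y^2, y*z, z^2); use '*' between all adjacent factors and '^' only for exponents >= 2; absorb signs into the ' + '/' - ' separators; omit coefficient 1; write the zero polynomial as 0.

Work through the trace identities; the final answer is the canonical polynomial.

-x^4*y^4*z + x^5*y^3 + x^3*y^5 + x^3*y^3*z^2 + x^4*y^2*z + 2*x^2*y^4*z - x^5*y - 7*x^3*y^3 - x^3*y*z^2 - 2*x*y^5 - 2*x*y^3*z^2 - 2*x^2*y^2*z + 6*x^3*y + 10*x*y^3 + 2*x*y*z^2 + x^2*z - 9*x*y - z

so trace(b^2) = trace(b) trace(b) - trace(1)   [square of b] = y^2 - 2
trace(b a b) = trace(b) trace(a b) - trace(a)   [square of b] = y*z - x
trace(b^2 a b) = trace(b) trace(b a b) - trace(b a)   [square of b] = y^2*z - x*y - z
trace(a b a b) = trace(b a) trace(b a) - trace(1)   [split at a repeated b] = z^2 - 2
trace(a b a) = trace(a) trace(b a) - trace(b)   [square of a] = x*z - y
so trace(b^2 a b a) = trace(b) trace(a b a b) - trace(a b a)   [square of b] = y*z^2 - x*z - y
so trace(a^-1 b^2 a b) = trace(b^2 a b) trace(a) - trace(b^2 a b a)   [inverse elimination on a] = x*y^2*z - x^2*y - y*z^2 + y
trace(b^2 a b^-1 a^-1) = trace(a^-1 b^2 a) trace(b) - trace(a^-1 b^2 a b)   [inverse elimination on b] = -x*y^2*z + x^2*y + y^3 + y*z^2 - 3*y
trace(b^2 a b^-1 a^-2) = trace(b^2 a b^-1 a^-1) trace(a) - trace(b^2 a b^-1)   [inverse elimination on a] = -x^2*y^2*z + x^3*y + x*y^3 + x*y*z^2 - 3*x*y - z
trace(b^2 a b^-1 a^-3) = trace(b^2 a b^-1 a^-2) trace(a) - trace(b^2 a b^-1 a^-1)   [inverse elimination on a] = -x^3*y^2*z + x^4*y + x^2*y^3 + x^2*y*z^2 + x*y^2*z - 4*x^2*y - y^3 - y*z^2 - x*z + 3*y
trace(b^-1 a^-4 b^2 a) = trace(b^2 a b^-1 a^-3) trace(a) - trace(b^2 a b^-1 a^-2)   [inverse elimination on a] = -x^4*y^2*z + x^5*y + x^3*y^3 + x^3*y*z^2 + 2*x^2*y^2*z - 5*x^3*y - 2*x*y^3 - 2*x*y*z^2 - x^2*z + 6*x*y + z
trace(a^-1 b^2) = trace(b^2) trace(a) - trace(b^2 a)   [inverse elimination on a] = x*y^2 - y*z - x
so trace(a^-2 b^2) = trace(a^-1 b^2) trace(a) - trace(a^-1 b^2 a)   [inverse elimination on a] = x^2*y^2 - x*y*z - x^2 - y^2 + 2
reduce: trace(a^-3 b^2) = trace(a^-2 b^2) trace(a) - trace(a^-2 b^2 a)   [inverse elimination on a] = x^3*y^2 - x^2*y*z - x^3 - 2*x*y^2 + y*z + 3*x
so trace(a^-4 b^2 a b^-2) = trace(b^-1 a^-4 b^2 a) trace(b) - trace(b^-1 a^-4 b^2 a b)   [inverse elimination on b] = -x^4*y^3*z + x^5*y^2 + x^3*y^4 + x^3*y^2*z^2 + 2*x^2*y^3*z - 6*x^3*y^2 - 2*x*y^4 - 2*x*y^2*z^2 + x^3 + 8*x*y^2 - 3*x
so trace(a^-4 b^2 a b^-3) = trace(a^-4 b^2 a b^-2) trace(b) - trace(a^-4 b^2 a b^-1)   [inverse elimination on b] = -x^4*y^4*z + x^5*y^3 + x^3*y^5 + x^3*y^3*z^2 + x^4*y^2*z + 2*x^2*y^4*z - x^5*y - 7*x^3*y^3 - x^3*y*z^2 - 2*x*y^5 - 2*x*y^3*z^2 - 2*x^2*y^2*z + 6*x^3*y + 10*x*y^3 + 2*x*y*z^2 + x^2*z - 9*x*y - z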